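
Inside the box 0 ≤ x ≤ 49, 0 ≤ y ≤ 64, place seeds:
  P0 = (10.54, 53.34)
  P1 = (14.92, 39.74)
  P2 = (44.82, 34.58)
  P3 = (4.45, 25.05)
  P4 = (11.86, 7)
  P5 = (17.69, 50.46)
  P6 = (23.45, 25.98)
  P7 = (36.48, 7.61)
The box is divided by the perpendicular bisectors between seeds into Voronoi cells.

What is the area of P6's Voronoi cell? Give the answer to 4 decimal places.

1. box [0,49]×[0,64]: [(0, 0) (49, 0) (49, 64) (0, 64)]
2. ⊥bis P6·P0 via (16.995,39.66): [(0, 31.6408) (0, 0) (49, 0) (49, 54.7618)]  |A|=2116.863
3. ⊥bis P6·P1 via (19.185,32.86): [(0, 20.967) (0, 0) (49, 0) (49, 51.3427)]  |A|=1771.587
4. ⊥bis P6·P2 via (34.135,30.28): [(30.3191, 39.7622) (0, 20.967) (0, 0) (46.3207, 0)]  |A|=1238.7545
5. ⊥bis P6·P3 via (13.95,25.515): [(30.3191, 39.7622) (13.7552, 29.494) (15.1989, 0) (46.3207, 0)]  |A|=870.4134
6. ⊥bis P6·P4 via (17.655,16.49): [(30.3191, 39.7622) (13.7552, 29.494) (14.2912, 18.5441) (44.6593, 0) (46.3207, 0)]  |A|=597.2551
7. ⊥bis P6·P5 via (20.57,38.22): [(30.3191, 39.7622) (13.7552, 29.494) (14.2912, 18.5441) (44.6593, 0) (46.3207, 0)]  |A|=597.2551
8. ⊥bis P6·P7 via (29.965,16.795): [(37.4307, 22.0905) (30.3191, 39.7622) (13.7552, 29.494) (14.2912, 18.5441) (24.039, 12.5916)]  |A|=396.6585
9. canonical 5-gon: [(37.4307, 22.0905) (30.3191, 39.7622) (13.7552, 29.494) (14.2912, 18.5441) (24.039, 12.5916)]
10. shoelace: 396.6585

Area of P6's cell: 396.6585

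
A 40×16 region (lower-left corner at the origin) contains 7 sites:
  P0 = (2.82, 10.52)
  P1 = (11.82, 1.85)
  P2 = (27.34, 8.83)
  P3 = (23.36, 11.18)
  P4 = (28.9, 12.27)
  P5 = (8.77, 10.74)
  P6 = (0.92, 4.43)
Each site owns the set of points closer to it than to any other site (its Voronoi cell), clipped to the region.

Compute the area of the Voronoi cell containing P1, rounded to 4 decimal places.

Area of P1's cell: 92.3021

1. box [0,40]×[0,16]: [(0, 0) (40, 0) (40, 16) (0, 16)]
2. ⊥bis P1·P0 via (7.32,6.185): [(1.3618, 0) (40, 0) (40, 16) (16.7751, 16)]  |A|=494.9048
3. ⊥bis P1·P2 via (19.58,5.34): [(15.4189, 14.5922) (1.3618, 0) (21.9816, 0)]  |A|=150.4441
4. ⊥bis P1·P3 via (17.59,6.515): [(20.8838, 2.441) (13.0488, 12.1319) (1.3618, 0) (21.9816, 0)]  |A|=129.3217
5. ⊥bis P1·P4 via (20.36,7.06): [(20.8838, 2.441) (13.0488, 12.1319) (1.3618, 0) (21.9816, 0)]  |A|=129.3217
6. ⊥bis P1·P5 via (10.295,6.295): [(20.8838, 2.441) (16.1452, 8.3021) (6.0096, 4.8248) (1.3618, 0) (21.9816, 0)]  |A|=104.5298
7. ⊥bis P1·P6 via (6.37,3.14): [(20.8838, 2.441) (16.1452, 8.3021) (6.8359, 5.1082) (5.6268, 0) (21.9816, 0)]  |A|=92.3021
8. canonical 5-gon: [(20.8838, 2.441) (16.1452, 8.3021) (6.8359, 5.1082) (5.6268, 0) (21.9816, 0)]
9. shoelace: 92.3021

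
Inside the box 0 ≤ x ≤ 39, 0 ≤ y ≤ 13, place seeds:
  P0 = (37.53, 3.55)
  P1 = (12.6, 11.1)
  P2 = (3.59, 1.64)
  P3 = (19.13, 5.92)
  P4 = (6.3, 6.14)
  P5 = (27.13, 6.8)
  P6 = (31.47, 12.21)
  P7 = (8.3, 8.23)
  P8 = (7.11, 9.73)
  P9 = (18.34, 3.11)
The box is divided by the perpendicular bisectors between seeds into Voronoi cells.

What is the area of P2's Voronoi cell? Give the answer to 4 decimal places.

1. box [0,39]×[0,13]: [(0, 0) (39, 0) (39, 13) (0, 13)]
2. ⊥bis P2·P0 via (20.56,2.595): [(0, 0) (20.706, 0) (19.9745, 13) (0, 13)]  |A|=264.4232
3. ⊥bis P2·P1 via (8.095,6.37): [(0, 0) (14.7831, 0) (1.1339, 13) (0, 13)]  |A|=103.4606
4. ⊥bis P2·P3 via (11.36,3.78): [(0, 0) (12.4011, 0) (11.554, 3.0755) (1.1339, 13) (0, 13)]  |A|=99.7976
5. ⊥bis P2·P4 via (4.945,3.89): [(0, 6.868) (0, 0) (11.4044, 0)]  |A|=39.1627
6. ⊥bis P2·P5 via (15.36,4.22): [(0, 6.868) (0, 0) (11.4044, 0)]  |A|=39.1627
7. ⊥bis P2·P6 via (17.53,6.925): [(0, 6.868) (0, 0) (11.4044, 0)]  |A|=39.1627
8. ⊥bis P2·P7 via (5.945,4.935): [(0, 6.868) (0, 0) (11.4044, 0)]  |A|=39.1627
9. ⊥bis P2·P8 via (5.35,5.685): [(0, 6.868) (0, 0) (11.4044, 0)]  |A|=39.1627
10. ⊥bis P2·P9 via (10.965,2.375): [(11.1888, 0.1299) (0, 6.868) (0, 0) (11.2017, 0)]  |A|=39.1495
11. canonical 4-gon: [(11.1888, 0.1299) (0, 6.868) (0, 0) (11.2017, 0)]
12. shoelace: 39.1495

Area of P2's cell: 39.1495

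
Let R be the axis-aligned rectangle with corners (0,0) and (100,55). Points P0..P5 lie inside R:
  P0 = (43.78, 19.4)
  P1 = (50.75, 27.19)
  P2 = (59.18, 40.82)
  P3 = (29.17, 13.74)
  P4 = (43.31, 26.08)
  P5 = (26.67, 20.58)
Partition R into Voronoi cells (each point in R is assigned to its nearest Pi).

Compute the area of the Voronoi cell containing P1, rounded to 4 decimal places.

Area of P1's cell: 896.3181

1. box [0,100]×[0,55]: [(0, 0) (100, 0) (100, 55) (0, 55)]
2. ⊥bis P1·P0 via (47.265,23.295): [(73.3006, 0) (100, 0) (100, 55) (11.83, 55)]  |A|=3158.9088
3. ⊥bis P1·P2 via (54.965,34.005): [(73.3006, 0) (100, 0) (100, 6.1514) (21.0193, 55) (11.83, 55)]  |A|=1229.8603
4. ⊥bis P1·P3 via (39.96,20.465): [(26.7632, 41.6387) (73.3006, 0) (100, 0) (100, 6.1514) (21.0193, 55) (18.4356, 55)]  |A|=1185.7302
5. ⊥bis P1·P4 via (47.03,26.635): [(47.5689, 23.0231) (73.3006, 0) (100, 0) (100, 6.1514) (45.012, 40.1608)]  |A|=896.3181
6. ⊥bis P1·P5 via (38.71,23.885): [(47.5689, 23.0231) (73.3006, 0) (100, 0) (100, 6.1514) (45.012, 40.1608)]  |A|=896.3181
7. canonical 5-gon: [(47.5689, 23.0231) (73.3006, 0) (100, 0) (100, 6.1514) (45.012, 40.1608)]
8. shoelace: 896.3181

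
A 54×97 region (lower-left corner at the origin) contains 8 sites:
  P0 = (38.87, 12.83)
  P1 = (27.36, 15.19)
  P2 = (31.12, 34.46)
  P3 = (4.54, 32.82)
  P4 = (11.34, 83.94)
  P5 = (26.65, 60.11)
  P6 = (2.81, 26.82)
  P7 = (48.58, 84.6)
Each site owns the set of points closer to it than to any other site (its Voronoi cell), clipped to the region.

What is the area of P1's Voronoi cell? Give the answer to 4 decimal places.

Area of P1's cell: 550.4503

1. box [0,54]×[0,97]: [(0, 0) (54, 0) (54, 97) (0, 97)]
2. ⊥bis P1·P0 via (33.115,14.01): [(0, 0) (30.2424, 0) (50.1312, 97) (0, 97)]  |A|=3898.1194
3. ⊥bis P1·P2 via (29.24,24.825): [(0, 30.5304) (0, 0) (30.2424, 0) (35.0981, 23.682)]  |A|=893.8789
4. ⊥bis P1·P3 via (15.95,24.005): [(18.2415, 26.9711) (0, 3.3596) (0, 0) (30.2424, 0) (35.0981, 23.682)]  |A|=646.0611
5. ⊥bis P1·P4 via (19.35,49.565): [(18.2415, 26.9711) (0, 3.3596) (0, 0) (30.2424, 0) (35.0981, 23.682)]  |A|=646.0611
6. ⊥bis P1·P5 via (27.005,37.65): [(18.2415, 26.9711) (0, 3.3596) (0, 0) (30.2424, 0) (35.0981, 23.682)]  |A|=646.0611
7. ⊥bis P1·P6 via (15.085,21.005): [(18.2415, 26.9711) (17.3878, 25.8661) (5.1344, 0) (30.2424, 0) (35.0981, 23.682)]  |A|=550.4503
8. ⊥bis P1·P7 via (37.97,49.895): [(18.2415, 26.9711) (17.3878, 25.8661) (5.1344, 0) (30.2424, 0) (35.0981, 23.682)]  |A|=550.4503
9. canonical 5-gon: [(18.2415, 26.9711) (17.3878, 25.8661) (5.1344, 0) (30.2424, 0) (35.0981, 23.682)]
10. shoelace: 550.4503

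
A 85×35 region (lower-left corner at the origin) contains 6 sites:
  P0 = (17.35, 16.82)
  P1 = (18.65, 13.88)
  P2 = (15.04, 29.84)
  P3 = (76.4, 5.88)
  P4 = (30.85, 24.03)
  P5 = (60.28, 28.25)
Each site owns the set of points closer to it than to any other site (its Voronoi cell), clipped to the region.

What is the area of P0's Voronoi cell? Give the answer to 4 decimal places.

1. box [0,85]×[0,35]: [(0, 0) (85, 0) (85, 35) (0, 35)]
2. ⊥bis P0·P1 via (18,15.35): [(0, 7.3908) (62.4392, 35) (0, 35)]  |A|=861.9481
3. ⊥bis P0·P2 via (16.195,23.33): [(0, 20.4567) (0, 7.3908) (49.3504, 29.2124)]  |A|=322.4028
4. ⊥bis P0·P3 via (46.875,11.35): [(0, 20.4567) (0, 7.3908) (49.3504, 29.2124)]  |A|=322.4028
5. ⊥bis P0·P4 via (24.1,20.425): [(21.9986, 24.3597) (0, 20.4567) (0, 7.3908) (25.1273, 18.5015)]  |A|=234.6961
6. ⊥bis P0·P5 via (38.815,22.535): [(21.9986, 24.3597) (0, 20.4567) (0, 7.3908) (25.1273, 18.5015)]  |A|=234.6961
7. canonical 4-gon: [(21.9986, 24.3597) (0, 20.4567) (0, 7.3908) (25.1273, 18.5015)]
8. shoelace: 234.6961

Area of P0's cell: 234.6961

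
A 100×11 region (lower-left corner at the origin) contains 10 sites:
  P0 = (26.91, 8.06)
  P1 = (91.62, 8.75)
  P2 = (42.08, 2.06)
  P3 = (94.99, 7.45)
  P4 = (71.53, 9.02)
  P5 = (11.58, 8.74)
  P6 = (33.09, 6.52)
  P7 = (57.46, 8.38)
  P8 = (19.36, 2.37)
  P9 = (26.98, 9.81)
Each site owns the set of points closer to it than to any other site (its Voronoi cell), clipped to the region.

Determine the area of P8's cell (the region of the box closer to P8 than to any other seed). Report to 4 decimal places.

Area of P8's cell: 82.7610

1. box [0,100]×[0,11]: [(0, 0) (100, 0) (100, 11) (0, 11)]
2. ⊥bis P8·P0 via (23.135,5.215): [(0, 0) (27.0652, 0) (18.7752, 11) (0, 11)]  |A|=252.1223
3. ⊥bis P8·P1 via (55.49,5.56): [(0, 0) (27.0652, 0) (18.7752, 11) (0, 11)]  |A|=252.1223
4. ⊥bis P8·P2 via (30.72,2.215): [(0, 0) (27.0652, 0) (18.7752, 11) (0, 11)]  |A|=252.1223
5. ⊥bis P8·P3 via (57.175,4.91): [(0, 0) (27.0652, 0) (18.7752, 11) (0, 11)]  |A|=252.1223
6. ⊥bis P8·P4 via (45.445,5.695): [(0, 0) (27.0652, 0) (18.7752, 11) (0, 11)]  |A|=252.1223
7. ⊥bis P8·P5 via (15.47,5.555): [(10.9218, 0) (27.0652, 0) (19.3278, 10.2667)]  |A|=82.8704
8. ⊥bis P8·P6 via (26.225,4.445): [(10.9218, 0) (27.0652, 0) (19.3278, 10.2667)]  |A|=82.8704
9. ⊥bis P8·P7 via (38.41,5.375): [(10.9218, 0) (27.0652, 0) (19.3278, 10.2667)]  |A|=82.8704
10. ⊥bis P8·P9 via (23.17,6.09): [(19.2202, 10.1353) (10.9218, 0) (27.0652, 0) (20.1259, 9.2078)]  |A|=82.761
11. canonical 4-gon: [(19.2202, 10.1353) (10.9218, 0) (27.0652, 0) (20.1259, 9.2078)]
12. shoelace: 82.761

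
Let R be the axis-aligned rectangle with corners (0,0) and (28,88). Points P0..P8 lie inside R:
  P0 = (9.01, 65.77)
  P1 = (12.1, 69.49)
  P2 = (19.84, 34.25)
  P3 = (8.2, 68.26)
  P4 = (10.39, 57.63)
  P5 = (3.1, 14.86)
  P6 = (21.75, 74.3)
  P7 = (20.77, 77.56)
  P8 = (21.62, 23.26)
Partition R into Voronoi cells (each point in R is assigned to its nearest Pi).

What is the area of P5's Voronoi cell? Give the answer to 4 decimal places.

Area of P5's cell: 434.0070

1. box [0,28]×[0,88]: [(0, 0) (28, 0) (28, 88) (0, 88)]
2. ⊥bis P5·P0 via (6.055,40.315): [(0, 41.0179) (0, 0) (28, 0) (28, 37.7675)]  |A|=1102.9952
3. ⊥bis P5·P1 via (7.6,42.175): [(0, 41.0179) (0, 0) (28, 0) (28, 37.7675)]  |A|=1102.9952
4. ⊥bis P5·P2 via (11.47,24.555): [(0, 34.4574) (0, 0) (28, 0) (28, 10.2841)]  |A|=626.3816
5. ⊥bis P5·P3 via (5.65,41.56): [(0, 34.4574) (0, 0) (28, 0) (28, 10.2841)]  |A|=626.3816
6. ⊥bis P5·P4 via (6.745,36.245): [(0, 34.4574) (0, 0) (28, 0) (28, 10.2841)]  |A|=626.3816
7. ⊥bis P5·P6 via (12.425,44.58): [(0, 34.4574) (0, 0) (28, 0) (28, 10.2841)]  |A|=626.3816
8. ⊥bis P5·P7 via (11.935,46.21): [(0, 34.4574) (0, 0) (28, 0) (28, 10.2841)]  |A|=626.3816
9. ⊥bis P5·P8 via (12.36,19.06): [(8.8364, 26.8287) (0, 34.4574) (0, 0) (21.0049, 0)]  |A|=434.007
10. canonical 4-gon: [(8.8364, 26.8287) (0, 34.4574) (0, 0) (21.0049, 0)]
11. shoelace: 434.007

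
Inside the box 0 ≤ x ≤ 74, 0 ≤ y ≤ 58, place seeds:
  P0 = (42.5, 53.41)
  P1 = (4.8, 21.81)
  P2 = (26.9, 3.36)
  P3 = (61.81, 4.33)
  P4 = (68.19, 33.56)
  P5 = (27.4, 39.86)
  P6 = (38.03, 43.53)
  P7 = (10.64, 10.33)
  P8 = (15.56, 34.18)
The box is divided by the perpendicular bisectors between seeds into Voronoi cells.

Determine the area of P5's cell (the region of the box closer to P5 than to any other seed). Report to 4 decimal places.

Area of P5's cell: 477.3265

1. box [0,74]×[0,58]: [(0, 0) (74, 0) (74, 58) (0, 58)]
2. ⊥bis P5·P0 via (34.95,46.635): [(0, 0) (74, 0) (74, 3.118) (24.7516, 58) (0, 58)]  |A|=2940.5755
3. ⊥bis P5·P1 via (16.1,30.835): [(0, 50.9934) (40.7271, 0) (74, 0) (74, 3.118) (24.7516, 58) (0, 58)]  |A|=1902.1686
4. ⊥bis P5·P2 via (27.15,21.61): [(0, 50.9934) (23.427, 21.661) (57.7828, 21.1904) (24.7516, 58) (0, 58)]  |A|=1156.3339
5. ⊥bis P5·P3 via (44.605,22.095): [(0, 50.9934) (23.427, 21.661) (43.8677, 21.381) (51.2211, 28.5026) (24.7516, 58) (0, 58)]  |A|=1106.0845
6. ⊥bis P5·P4 via (47.795,36.71): [(0, 50.9934) (23.427, 21.661) (43.8677, 21.381) (45.7018, 23.1572) (47.2166, 32.9652) (24.7516, 58) (0, 58)]  |A|=1083.0663
7. ⊥bis P5·P6 via (32.715,41.695): [(0, 50.9934) (23.427, 21.661) (39.7087, 21.438) (28.5453, 53.7723) (24.7516, 58) (0, 58)]  |A|=865.5097
8. ⊥bis P5·P7 via (19.02,25.095): [(0, 50.9934) (22.0644, 23.3671) (25.1111, 21.6379) (39.7087, 21.438) (28.5453, 53.7723) (24.7516, 58) (0, 58)]  |A|=864.0887
9. ⊥bis P5·P8 via (21.48,37.02): [(28.884, 21.5862) (39.7087, 21.438) (28.5453, 53.7723) (24.7516, 58) (11.4153, 58)]  |A|=477.3265
10. canonical 5-gon: [(28.884, 21.5862) (39.7087, 21.438) (28.5453, 53.7723) (24.7516, 58) (11.4153, 58)]
11. shoelace: 477.3265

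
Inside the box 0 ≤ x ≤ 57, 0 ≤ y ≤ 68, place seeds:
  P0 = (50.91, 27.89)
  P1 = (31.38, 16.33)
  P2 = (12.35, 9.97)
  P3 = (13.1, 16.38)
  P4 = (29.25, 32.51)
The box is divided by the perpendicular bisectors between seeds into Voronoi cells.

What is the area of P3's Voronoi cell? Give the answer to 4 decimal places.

1. box [0,57]×[0,68]: [(0, 0) (57, 0) (57, 68) (0, 68)]
2. ⊥bis P3·P0 via (32.005,22.135): [(0, 0) (38.7433, 0) (18.0429, 68) (0, 68)]  |A|=1930.7304
3. ⊥bis P3·P1 via (22.24,16.355): [(0, 0) (22.1953, 0) (22.3426, 53.8756) (18.0429, 68) (0, 68)]  |A|=1484.9637
4. ⊥bis P3·P2 via (12.725,13.175): [(0, 14.6639) (22.2283, 12.0631) (22.3426, 53.8756) (18.0429, 68) (0, 68)]  |A|=1188.1158
5. ⊥bis P3·P4 via (21.175,24.445): [(0, 45.6463) (0, 14.6639) (22.2283, 12.0631) (22.2592, 23.3595)]  |A|=470.4109
6. canonical 4-gon: [(0, 45.6463) (0, 14.6639) (22.2283, 12.0631) (22.2592, 23.3595)]
7. shoelace: 470.4109

Area of P3's cell: 470.4109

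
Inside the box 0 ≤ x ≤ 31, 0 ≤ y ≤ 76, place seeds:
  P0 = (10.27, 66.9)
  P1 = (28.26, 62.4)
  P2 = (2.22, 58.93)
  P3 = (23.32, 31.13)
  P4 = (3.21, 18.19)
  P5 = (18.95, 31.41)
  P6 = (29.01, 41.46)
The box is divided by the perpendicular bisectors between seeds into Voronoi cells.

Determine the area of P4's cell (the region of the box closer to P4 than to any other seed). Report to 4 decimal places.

Area of P4's cell: 586.5284

1. box [0,31]×[0,76]: [(0, 0) (31, 0) (31, 76) (0, 76)]
2. ⊥bis P4·P0 via (6.74,42.545): [(0, 43.5219) (0, 0) (31, 0) (31, 39.0288)]  |A|=1279.5352
3. ⊥bis P4·P1 via (15.735,40.295): [(13.4909, 41.5665) (0, 43.5219) (0, 0) (31, 0) (31, 31.6456)]  |A|=1214.8993
4. ⊥bis P4·P2 via (2.715,38.56): [(18.1357, 38.9347) (0, 38.494) (0, 0) (31, 0) (31, 31.6456)]  |A|=1156.0958
5. ⊥bis P4·P3 via (13.265,24.66): [(4.2962, 38.5984) (0, 38.494) (0, 0) (29.1327, 0)]  |A|=644.9275
6. ⊥bis P4·P5 via (11.08,24.8): [(20.0371, 14.1355) (0, 37.9921) (0, 0) (29.1327, 0)]  |A|=586.5284
7. ⊥bis P4·P6 via (16.11,29.825): [(20.0371, 14.1355) (0, 37.9921) (0, 0) (29.1327, 0)]  |A|=586.5284
8. canonical 4-gon: [(20.0371, 14.1355) (0, 37.9921) (0, 0) (29.1327, 0)]
9. shoelace: 586.5284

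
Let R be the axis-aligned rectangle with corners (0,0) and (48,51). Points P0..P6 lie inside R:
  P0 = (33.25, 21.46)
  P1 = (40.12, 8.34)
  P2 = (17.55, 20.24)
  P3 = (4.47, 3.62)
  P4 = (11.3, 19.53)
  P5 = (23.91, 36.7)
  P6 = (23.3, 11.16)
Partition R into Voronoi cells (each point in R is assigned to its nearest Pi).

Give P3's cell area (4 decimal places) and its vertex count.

1. box [0,48]×[0,51]: [(0, 0) (48, 0) (48, 51) (0, 51)]
2. ⊥bis P3·P0 via (18.86,12.54): [(0, 42.9655) (0, 0) (26.6332, 0)]  |A|=572.155
3. ⊥bis P3·P1 via (22.295,5.98): [(22.1235, 7.2752) (0, 42.9655) (0, 0) (23.0867, 0)]  |A|=559.2543
4. ⊥bis P3·P2 via (11.01,11.93): [(22.7282, 2.7077) (0, 20.5949) (0, 0) (23.0867, 0)]  |A|=265.2991
5. ⊥bis P3·P4 via (7.885,11.575): [(22.7282, 2.7077) (15.7527, 8.1975) (0, 14.9599) (0, 0) (23.0867, 0)]  |A|=220.9161
6. ⊥bis P3·P5 via (14.19,20.16): [(22.7282, 2.7077) (15.7527, 8.1975) (0, 14.9599) (0, 0) (23.0867, 0)]  |A|=220.9161
7. ⊥bis P3·P6 via (13.885,7.39): [(13.1068, 9.3333) (0, 14.9599) (0, 0) (16.8441, 0)]  |A|=176.6447
8. canonical 4-gon: [(13.1068, 9.3333) (0, 14.9599) (0, 0) (16.8441, 0)]
9. shoelace: 176.6447

Area of P3's cell: 176.6447 (4 vertices)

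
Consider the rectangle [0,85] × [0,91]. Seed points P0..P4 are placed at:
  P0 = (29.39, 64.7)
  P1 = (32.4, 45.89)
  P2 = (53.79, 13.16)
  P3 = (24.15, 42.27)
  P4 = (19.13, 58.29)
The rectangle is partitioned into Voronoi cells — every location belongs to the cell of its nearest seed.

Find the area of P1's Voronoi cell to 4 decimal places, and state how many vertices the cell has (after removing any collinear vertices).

Area of P1's cell: 1110.3228 (5 vertices)

1. box [0,85]×[0,91]: [(0, 0) (85, 0) (85, 91) (0, 91)]
2. ⊥bis P1·P0 via (30.895,55.295): [(0, 50.3511) (0, 0) (85, 0) (85, 63.953)]  |A|=4857.924
3. ⊥bis P1·P2 via (43.095,29.525): [(0, 50.3511) (0, 1.3612) (85, 56.9111) (85, 63.953)]  |A|=2381.3512
4. ⊥bis P1·P3 via (28.275,44.08): [(23.8487, 54.1675) (36.541, 25.2418) (85, 56.9111) (85, 63.953)]  |A|=1117.1408
5. ⊥bis P1·P4 via (25.765,52.09): [(28.3845, 54.8933) (25.0813, 51.3584) (36.541, 25.2418) (85, 56.9111) (85, 63.953)]  |A|=1110.3228
6. canonical 5-gon: [(28.3845, 54.8933) (25.0813, 51.3584) (36.541, 25.2418) (85, 56.9111) (85, 63.953)]
7. shoelace: 1110.3228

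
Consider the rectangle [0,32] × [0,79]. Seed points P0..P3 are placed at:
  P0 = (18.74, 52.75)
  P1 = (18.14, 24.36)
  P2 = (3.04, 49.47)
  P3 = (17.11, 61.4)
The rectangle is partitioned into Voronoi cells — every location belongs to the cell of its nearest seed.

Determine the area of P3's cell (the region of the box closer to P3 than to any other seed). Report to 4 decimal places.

1. box [0,32]×[0,79]: [(0, 0) (32, 0) (32, 79) (0, 79)]
2. ⊥bis P3·P0 via (17.925,57.075): [(0, 53.6972) (32, 59.7273) (32, 79) (0, 79)]  |A|=713.2079
3. ⊥bis P3·P1 via (17.625,42.88): [(0, 53.6972) (32, 59.7273) (32, 79) (0, 79)]  |A|=713.2079
4. ⊥bis P3·P2 via (10.075,55.435): [(0, 67.3173) (9.9575, 55.5736) (32, 59.7273) (32, 79) (0, 79)]  |A|=645.3973
5. canonical 5-gon: [(0, 67.3173) (9.9575, 55.5736) (32, 59.7273) (32, 79) (0, 79)]
6. shoelace: 645.3973

Area of P3's cell: 645.3973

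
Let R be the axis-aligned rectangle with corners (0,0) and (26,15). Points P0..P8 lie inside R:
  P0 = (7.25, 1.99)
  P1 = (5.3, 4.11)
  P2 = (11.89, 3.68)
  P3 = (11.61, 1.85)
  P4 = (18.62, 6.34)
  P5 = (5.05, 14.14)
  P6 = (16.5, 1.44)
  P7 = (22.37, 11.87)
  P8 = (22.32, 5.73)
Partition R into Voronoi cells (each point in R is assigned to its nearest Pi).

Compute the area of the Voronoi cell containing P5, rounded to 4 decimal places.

1. box [0,26]×[0,15]: [(0, 0) (26, 0) (26, 15) (0, 15)]
2. ⊥bis P5·P0 via (6.15,8.065): [(0, 6.9514) (26, 11.6592) (26, 15) (0, 15)]  |A|=148.0614
3. ⊥bis P5·P1 via (5.175,9.125): [(0, 8.996) (13.0942, 9.3224) (26, 11.6592) (26, 15) (0, 15)]  |A|=134.6753
4. ⊥bis P5·P2 via (8.47,8.91): [(0, 8.996) (8.9424, 9.2189) (17.7831, 15) (0, 15)]  |A|=78.2478
5. ⊥bis P5·P3 via (8.33,7.995): [(0, 8.996) (8.9424, 9.2189) (17.7831, 15) (0, 15)]  |A|=78.2478
6. ⊥bis P5·P4 via (11.835,10.24): [(0, 8.996) (8.9424, 9.2189) (12.6366, 11.6346) (14.571, 15) (0, 15)]  |A|=72.843
7. ⊥bis P5·P6 via (10.775,7.79): [(0, 8.996) (8.9424, 9.2189) (12.6366, 11.6346) (14.571, 15) (0, 15)]  |A|=72.843
8. ⊥bis P5·P7 via (13.71,13.005): [(0, 8.996) (8.9424, 9.2189) (12.6366, 11.6346) (13.7944, 13.6488) (13.9715, 15) (0, 15)]  |A|=72.4379
9. ⊥bis P5·P8 via (13.685,9.935): [(0, 8.996) (8.9424, 9.2189) (12.6366, 11.6346) (13.7944, 13.6488) (13.9715, 15) (0, 15)]  |A|=72.4379
10. canonical 6-gon: [(0, 8.996) (8.9424, 9.2189) (12.6366, 11.6346) (13.7944, 13.6488) (13.9715, 15) (0, 15)]
11. shoelace: 72.4379

Area of P5's cell: 72.4379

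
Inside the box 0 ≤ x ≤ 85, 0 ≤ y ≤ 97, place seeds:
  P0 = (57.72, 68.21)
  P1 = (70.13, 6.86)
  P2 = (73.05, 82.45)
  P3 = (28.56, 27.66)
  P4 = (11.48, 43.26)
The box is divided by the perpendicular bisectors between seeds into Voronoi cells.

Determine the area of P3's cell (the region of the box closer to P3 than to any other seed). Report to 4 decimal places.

Area of P3's cell: 1893.0022

1. box [0,85]×[0,97]: [(0, 0) (85, 0) (85, 97) (0, 97)]
2. ⊥bis P3·P0 via (43.14,47.935): [(0, 78.9575) (0, 0) (85, 0) (85, 17.833)]  |A|=4113.5947
3. ⊥bis P3·P1 via (49.345,17.26): [(58.9904, 36.5368) (0, 78.9575) (0, 0) (40.7088, 0)]  |A|=3072.5501
4. ⊥bis P3·P2 via (50.805,55.055): [(58.9904, 36.5368) (0, 78.9575) (0, 0) (40.7088, 0)]  |A|=3072.5501
5. ⊥bis P3·P4 via (20.02,35.46): [(58.9904, 36.5368) (36.0625, 53.0245) (0, 13.5407) (0, 0) (40.7088, 0)]  |A|=1893.0022
6. canonical 5-gon: [(58.9904, 36.5368) (36.0625, 53.0245) (0, 13.5407) (0, 0) (40.7088, 0)]
7. shoelace: 1893.0022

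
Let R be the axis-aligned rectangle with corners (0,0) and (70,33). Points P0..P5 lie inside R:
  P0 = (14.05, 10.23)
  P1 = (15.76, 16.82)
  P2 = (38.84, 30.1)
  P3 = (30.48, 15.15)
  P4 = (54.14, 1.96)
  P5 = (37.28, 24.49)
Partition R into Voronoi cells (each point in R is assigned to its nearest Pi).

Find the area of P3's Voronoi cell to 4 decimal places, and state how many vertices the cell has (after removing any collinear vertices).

Area of P3's cell: 361.3743 (5 vertices)

1. box [0,70]×[0,33]: [(0, 0) (70, 0) (70, 33) (0, 33)]
2. ⊥bis P3·P0 via (22.265,12.69): [(26.065, 0) (70, 0) (70, 33) (16.1831, 33)]  |A|=1612.9051
3. ⊥bis P3·P1 via (23.12,15.985): [(22.614, 11.5246) (26.065, 0) (70, 0) (70, 33) (25.0504, 33)]  |A|=1517.6915
4. ⊥bis P3·P2 via (34.66,22.625): [(24.5168, 28.297) (22.614, 11.5246) (26.065, 0) (70, 0) (70, 2.863)]  |A|=726.6293
5. ⊥bis P3·P4 via (42.31,8.555): [(46.4716, 16.02) (24.5168, 28.297) (22.614, 11.5246) (26.065, 0) (37.5408, 0)]  |A|=432.9503
6. ⊥bis P3·P5 via (33.88,19.82): [(44.3433, 12.2022) (24.3428, 26.7635) (22.614, 11.5246) (26.065, 0) (37.5408, 0)]  |A|=361.3743
7. canonical 5-gon: [(44.3433, 12.2022) (24.3428, 26.7635) (22.614, 11.5246) (26.065, 0) (37.5408, 0)]
8. shoelace: 361.3743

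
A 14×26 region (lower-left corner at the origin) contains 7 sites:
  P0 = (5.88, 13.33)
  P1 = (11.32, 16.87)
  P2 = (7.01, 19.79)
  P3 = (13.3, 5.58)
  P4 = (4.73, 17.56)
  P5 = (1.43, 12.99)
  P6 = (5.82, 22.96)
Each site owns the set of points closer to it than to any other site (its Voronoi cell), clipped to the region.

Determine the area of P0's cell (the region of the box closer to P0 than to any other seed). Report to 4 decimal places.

1. box [0,14]×[0,26]: [(0, 0) (14, 0) (14, 26) (0, 26)]
2. ⊥bis P0·P1 via (8.6,15.1): [(0, 0) (14, 0) (14, 6.8017) (1.507, 26) (0, 26)]  |A|=244.0776
3. ⊥bis P0·P2 via (6.445,16.56): [(0, 17.6874) (0, 0) (14, 0) (14, 6.8017) (7.8047, 16.3222)]  |A|=204.3467
4. ⊥bis P0·P3 via (9.59,9.455): [(0, 17.6874) (0, 0.2733) (11.2433, 11.0379) (7.8047, 16.3222)]  |A|=116.1695
5. ⊥bis P0·P4 via (5.305,15.445): [(0, 14.0027) (0, 0.2733) (11.2433, 11.0379) (7.9139, 16.1543)]  |A|=101.009
6. ⊥bis P0·P5 via (3.655,13.16): [(3.5175, 14.959) (4.3233, 4.4126) (11.2433, 11.0379) (7.9139, 16.1543)]  |A|=52.3965
7. ⊥bis P0·P6 via (5.85,18.145): [(3.5175, 14.959) (4.3233, 4.4126) (11.2433, 11.0379) (7.9139, 16.1543)]  |A|=52.3965
8. canonical 4-gon: [(3.5175, 14.959) (4.3233, 4.4126) (11.2433, 11.0379) (7.9139, 16.1543)]
9. shoelace: 52.3965

Area of P0's cell: 52.3965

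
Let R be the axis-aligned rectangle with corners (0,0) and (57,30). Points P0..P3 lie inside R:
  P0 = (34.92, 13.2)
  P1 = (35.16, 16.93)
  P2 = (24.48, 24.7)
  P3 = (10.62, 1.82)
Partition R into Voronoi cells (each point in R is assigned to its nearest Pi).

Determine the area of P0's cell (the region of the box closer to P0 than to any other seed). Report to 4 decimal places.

Area of P0's cell: 490.9007

1. box [0,57]×[0,30]: [(0, 0) (57, 0) (57, 30) (0, 30)]
2. ⊥bis P0·P1 via (35.04,15.065): [(0, 17.3196) (0, 0) (57, 0) (57, 13.652)]  |A|=882.6908
3. ⊥bis P0·P2 via (29.7,18.95): [(26.0572, 15.643) (8.826, 0) (57, 0) (57, 13.652)]  |A|=588.0087
4. ⊥bis P0·P3 via (22.77,7.51): [(26.0572, 15.643) (21.0781, 11.1228) (26.287, 0) (57, 0) (57, 13.652)]  |A|=490.9007
5. canonical 5-gon: [(26.0572, 15.643) (21.0781, 11.1228) (26.287, 0) (57, 0) (57, 13.652)]
6. shoelace: 490.9007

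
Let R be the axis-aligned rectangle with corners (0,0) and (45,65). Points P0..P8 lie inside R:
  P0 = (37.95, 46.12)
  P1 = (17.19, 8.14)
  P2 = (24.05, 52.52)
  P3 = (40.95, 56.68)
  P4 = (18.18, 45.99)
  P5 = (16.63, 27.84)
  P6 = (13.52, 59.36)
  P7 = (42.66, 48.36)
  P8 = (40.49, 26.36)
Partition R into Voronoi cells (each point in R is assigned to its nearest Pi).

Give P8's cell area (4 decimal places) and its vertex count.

1. box [0,45]×[0,65]: [(0, 0) (45, 0) (45, 65) (0, 65)]
2. ⊥bis P8·P0 via (39.22,36.24): [(0, 31.1986) (0, 0) (45, 0) (45, 36.983)]  |A|=1534.0846
3. ⊥bis P8·P1 via (28.84,17.25): [(16.2947, 33.2931) (42.3291, 0) (45, 0) (45, 36.983)]  |A|=575.2659
4. ⊥bis P8·P2 via (32.27,39.44): [(24.0816, 34.2941) (18.3357, 30.6831) (42.3291, 0) (45, 0) (45, 36.983)]  |A|=564.0825
5. ⊥bis P8·P3 via (40.72,41.52): [(24.0816, 34.2941) (18.3357, 30.6831) (42.3291, 0) (45, 0) (45, 36.983)]  |A|=564.0825
6. ⊥bis P8·P4 via (29.335,36.175): [(28.1389, 34.8156) (21.2376, 26.9721) (42.3291, 0) (45, 0) (45, 36.983)]  |A|=534.0693
7. ⊥bis P8·P5 via (28.56,27.1): [(29.0458, 34.9322) (28.0145, 18.3057) (42.3291, 0) (45, 0) (45, 36.983)]  |A|=470.1076
8. ⊥bis P8·P6 via (27.005,42.86): [(29.0458, 34.9322) (28.0145, 18.3057) (42.3291, 0) (45, 0) (45, 36.983)]  |A|=470.1076
9. ⊥bis P8·P7 via (41.575,37.36): [(29.0458, 34.9322) (28.0145, 18.3057) (42.3291, 0) (45, 0) (45, 36.983)]  |A|=470.1076
10. canonical 5-gon: [(29.0458, 34.9322) (28.0145, 18.3057) (42.3291, 0) (45, 0) (45, 36.983)]
11. shoelace: 470.1076

Area of P8's cell: 470.1076 (5 vertices)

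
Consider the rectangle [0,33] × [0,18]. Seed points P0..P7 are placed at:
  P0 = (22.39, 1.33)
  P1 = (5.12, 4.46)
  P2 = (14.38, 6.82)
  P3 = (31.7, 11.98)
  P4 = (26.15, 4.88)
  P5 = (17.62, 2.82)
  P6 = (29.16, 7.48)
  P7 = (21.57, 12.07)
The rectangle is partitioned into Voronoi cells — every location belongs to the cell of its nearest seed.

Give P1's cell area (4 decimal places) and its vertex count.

1. box [0,33]×[0,18]: [(0, 0) (33, 0) (33, 18) (0, 18)]
2. ⊥bis P1·P0 via (13.755,2.895): [(0, 0) (13.2303, 0) (16.4926, 18) (0, 18)]  |A|=267.5064
3. ⊥bis P1·P2 via (9.75,5.64): [(0, 0) (11.1874, 0) (6.5999, 18) (0, 18)]  |A|=160.0861
4. ⊥bis P1·P3 via (18.41,8.22): [(0, 0) (11.1874, 0) (6.5999, 18) (0, 18)]  |A|=160.0861
5. ⊥bis P1·P4 via (15.635,4.67): [(0, 0) (11.1874, 0) (6.5999, 18) (0, 18)]  |A|=160.0861
6. ⊥bis P1·P5 via (11.37,3.64): [(0, 0) (10.8924, 0) (10.9927, 0.7641) (6.5999, 18) (0, 18)]  |A|=159.9734
7. ⊥bis P1·P6 via (17.14,5.97): [(0, 0) (10.8924, 0) (10.9927, 0.7641) (6.5999, 18) (0, 18)]  |A|=159.9734
8. ⊥bis P1·P7 via (13.345,8.265): [(0, 0) (10.8924, 0) (10.9927, 0.7641) (6.5999, 18) (0, 18)]  |A|=159.9734
9. canonical 5-gon: [(0, 0) (10.8924, 0) (10.9927, 0.7641) (6.5999, 18) (0, 18)]
10. shoelace: 159.9734

Area of P1's cell: 159.9734 (5 vertices)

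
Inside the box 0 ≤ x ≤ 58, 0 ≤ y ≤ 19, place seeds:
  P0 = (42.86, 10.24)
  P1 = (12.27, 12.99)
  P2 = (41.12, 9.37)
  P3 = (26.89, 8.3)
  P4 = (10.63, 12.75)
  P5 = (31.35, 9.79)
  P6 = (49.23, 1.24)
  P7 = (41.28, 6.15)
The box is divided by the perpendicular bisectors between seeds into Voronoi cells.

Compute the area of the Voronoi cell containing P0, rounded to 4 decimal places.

1. box [0,58]×[0,19]: [(0, 0) (58, 0) (58, 19) (0, 19)]
2. ⊥bis P0·P1 via (27.565,11.615): [(26.5208, 0) (58, 0) (58, 19) (28.2289, 19)]  |A|=581.8776
3. ⊥bis P0·P2 via (41.99,9.805): [(46.8925, 0) (58, 0) (58, 19) (37.3925, 19)]  |A|=301.2925
4. ⊥bis P0·P3 via (34.875,9.27): [(46.8925, 0) (58, 0) (58, 19) (37.3925, 19)]  |A|=301.2925
5. ⊥bis P0·P4 via (26.745,11.495): [(46.8925, 0) (58, 0) (58, 19) (37.3925, 19)]  |A|=301.2925
6. ⊥bis P0·P5 via (37.105,10.015): [(46.8925, 0) (58, 0) (58, 19) (37.3925, 19)]  |A|=301.2925
7. ⊥bis P0·P6 via (46.045,5.74): [(44.5512, 4.6827) (58, 14.2015) (58, 19) (37.3925, 19)]  |A|=179.7892
8. ⊥bis P0·P7 via (42.07,8.195): [(42.9686, 7.8479) (46.8854, 6.3348) (58, 14.2015) (58, 19) (37.3925, 19)]  |A|=174.7878
9. canonical 5-gon: [(42.9686, 7.8479) (46.8854, 6.3348) (58, 14.2015) (58, 19) (37.3925, 19)]
10. shoelace: 174.7878

Area of P0's cell: 174.7878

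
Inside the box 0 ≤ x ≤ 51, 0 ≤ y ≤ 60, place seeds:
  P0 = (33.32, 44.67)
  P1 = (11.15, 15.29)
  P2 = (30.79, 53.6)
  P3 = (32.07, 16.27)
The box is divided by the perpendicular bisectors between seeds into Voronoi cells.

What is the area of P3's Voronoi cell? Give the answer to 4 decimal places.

1. box [0,51]×[0,60]: [(0, 0) (51, 0) (51, 60) (0, 60)]
2. ⊥bis P3·P0 via (32.695,30.47): [(0, 31.909) (0, 0) (51, 0) (51, 29.6643)]  |A|=1570.1207
3. ⊥bis P3·P1 via (21.61,15.78): [(20.8975, 30.9893) (22.3492, 0) (51, 0) (51, 29.6643)]  |A|=890.4181
4. ⊥bis P3·P2 via (31.43,34.935): [(20.8975, 30.9893) (22.3492, 0) (51, 0) (51, 29.6643)]  |A|=890.4181
5. canonical 4-gon: [(20.8975, 30.9893) (22.3492, 0) (51, 0) (51, 29.6643)]
6. shoelace: 890.4181

Area of P3's cell: 890.4181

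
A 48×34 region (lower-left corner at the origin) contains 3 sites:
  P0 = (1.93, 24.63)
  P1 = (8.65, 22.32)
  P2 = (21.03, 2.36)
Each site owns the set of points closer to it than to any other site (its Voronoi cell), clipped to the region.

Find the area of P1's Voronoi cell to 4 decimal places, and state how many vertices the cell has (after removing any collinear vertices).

Area of P1's cell: 651.5517 (5 vertices)

1. box [0,48]×[0,34]: [(0, 0) (48, 0) (48, 34) (0, 34)]
2. ⊥bis P1·P0 via (5.29,23.475): [(0, 8.0859) (0, 0) (48, 0) (48, 34) (8.908, 34)]  |A|=1516.579
3. ⊥bis P1·P2 via (14.84,12.34): [(0, 8.0859) (0, 3.1356) (48, 32.9072) (48, 34) (8.908, 34)]  |A|=651.5517
4. canonical 5-gon: [(0, 8.0859) (0, 3.1356) (48, 32.9072) (48, 34) (8.908, 34)]
5. shoelace: 651.5517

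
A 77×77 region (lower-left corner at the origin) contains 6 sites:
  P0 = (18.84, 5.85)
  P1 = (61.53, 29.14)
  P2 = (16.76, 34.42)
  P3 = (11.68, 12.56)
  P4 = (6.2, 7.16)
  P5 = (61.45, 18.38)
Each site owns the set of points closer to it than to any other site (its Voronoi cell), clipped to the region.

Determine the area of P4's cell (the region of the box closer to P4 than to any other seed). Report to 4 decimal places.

Area of P4's cell: 155.3088

1. box [0,77]×[0,77]: [(0, 0) (77, 0) (77, 77) (0, 77)]
2. ⊥bis P4·P0 via (12.52,6.505): [(0, 0) (11.8458, 0) (19.826, 77) (0, 77)]  |A|=1219.3672
3. ⊥bis P4·P1 via (33.865,18.15): [(0, 0) (11.8458, 0) (17.8936, 58.3545) (10.4867, 77) (0, 77)]  |A|=1132.2985
4. ⊥bis P4·P2 via (11.48,20.79): [(0, 25.2371) (0, 0) (11.8458, 0) (13.9032, 19.8513)]  |A|=293.016
5. ⊥bis P4·P3 via (8.94,9.86): [(0, 18.9324) (0, 0) (11.8458, 0) (12.4939, 6.2534)]  |A|=155.3088
6. ⊥bis P4·P5 via (33.825,12.77): [(0, 18.9324) (0, 0) (11.8458, 0) (12.4939, 6.2534)]  |A|=155.3088
7. canonical 4-gon: [(0, 18.9324) (0, 0) (11.8458, 0) (12.4939, 6.2534)]
8. shoelace: 155.3088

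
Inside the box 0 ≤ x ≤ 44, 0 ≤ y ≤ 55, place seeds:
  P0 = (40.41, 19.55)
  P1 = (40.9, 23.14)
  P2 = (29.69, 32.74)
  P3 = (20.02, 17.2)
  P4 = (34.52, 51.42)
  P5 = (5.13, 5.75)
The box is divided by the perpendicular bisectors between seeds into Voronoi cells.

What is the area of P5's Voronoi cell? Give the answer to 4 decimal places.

1. box [0,44]×[0,55]: [(0, 0) (44, 0) (44, 55) (0, 55)]
2. ⊥bis P5·P0 via (22.77,12.65): [(0, 0) (27.7181, 0) (6.2045, 55) (0, 55)]  |A|=932.873
3. ⊥bis P5·P1 via (23.015,14.445): [(0, 0) (27.7181, 0) (18.1684, 24.4142) (3.2987, 55) (0, 55)]  |A|=888.4348
4. ⊥bis P5·P2 via (17.41,19.245): [(0, 35.0875) (0, 0) (27.7181, 0) (21.7269, 15.3168)]  |A|=593.4474
5. ⊥bis P5·P3 via (12.575,11.475): [(0, 27.828) (0, 0) (21.399, 0)]  |A|=297.745
6. ⊥bis P5·P4 via (19.825,28.585): [(0, 27.828) (0, 0) (21.399, 0)]  |A|=297.745
7. canonical 3-gon: [(0, 27.828) (0, 0) (21.399, 0)]
8. shoelace: 297.745

Area of P5's cell: 297.7450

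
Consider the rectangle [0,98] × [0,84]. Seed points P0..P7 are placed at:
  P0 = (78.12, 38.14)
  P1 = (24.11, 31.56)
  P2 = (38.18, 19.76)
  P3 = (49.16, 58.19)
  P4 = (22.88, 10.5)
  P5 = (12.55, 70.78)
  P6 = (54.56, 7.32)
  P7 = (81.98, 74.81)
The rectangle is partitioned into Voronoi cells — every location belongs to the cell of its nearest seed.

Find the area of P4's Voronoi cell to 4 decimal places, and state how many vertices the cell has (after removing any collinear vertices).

1. box [0,98]×[0,84]: [(0, 0) (98, 0) (98, 84) (0, 84)]
2. ⊥bis P4·P0 via (50.5,24.32): [(0, 0) (62.6688, 0) (20.6384, 84) (0, 84)]  |A|=3498.9023
3. ⊥bis P4·P1 via (23.495,21.03): [(0, 22.4022) (0, 0) (62.6688, 0) (53.0087, 19.3063)]  |A|=1198.7063
4. ⊥bis P4·P2 via (30.53,15.13): [(27.0861, 20.8203) (0, 22.4022) (0, 0) (39.6871, 0)]  |A|=716.5423
5. ⊥bis P4·P3 via (36.02,34.345): [(27.0861, 20.8203) (0, 22.4022) (0, 0) (39.6871, 0)]  |A|=716.5423
6. ⊥bis P4·P5 via (17.715,40.64): [(27.0861, 20.8203) (0, 22.4022) (0, 0) (39.6871, 0)]  |A|=716.5423
7. ⊥bis P4·P6 via (38.72,8.91): [(38.0904, 2.6381) (27.0861, 20.8203) (0, 22.4022) (0, 0) (37.8256, 0)]  |A|=714.0868
8. ⊥bis P4·P7 via (52.43,42.655): [(38.0904, 2.6381) (27.0861, 20.8203) (0, 22.4022) (0, 0) (37.8256, 0)]  |A|=714.0868
9. canonical 5-gon: [(38.0904, 2.6381) (27.0861, 20.8203) (0, 22.4022) (0, 0) (37.8256, 0)]
10. shoelace: 714.0868

Area of P4's cell: 714.0868 (5 vertices)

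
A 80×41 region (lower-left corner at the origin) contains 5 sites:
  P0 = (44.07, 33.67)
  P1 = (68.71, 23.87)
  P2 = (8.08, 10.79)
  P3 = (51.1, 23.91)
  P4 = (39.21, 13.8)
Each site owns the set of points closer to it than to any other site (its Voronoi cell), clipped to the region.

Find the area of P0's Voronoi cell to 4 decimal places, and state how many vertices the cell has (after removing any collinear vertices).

Area of P0's cell: 523.5276 (5 vertices)

1. box [0,80]×[0,41]: [(0, 0) (80, 0) (80, 41) (0, 41)]
2. ⊥bis P0·P1 via (56.39,28.77): [(0, 0) (44.9474, 0) (61.2542, 41) (0, 41)]  |A|=2177.1326
3. ⊥bis P0·P2 via (26.075,22.23): [(40.2073, 0) (44.9474, 0) (61.2542, 41) (14.1423, 41)]  |A|=1062.9651
4. ⊥bis P0·P3 via (47.585,28.79): [(29.9705, 16.1025) (59.9363, 37.6865) (61.2542, 41) (14.1423, 41)]  |A|=621.9081
5. ⊥bis P0·P4 via (41.64,23.735): [(22.0762, 28.5201) (40.839, 23.9309) (59.9363, 37.6865) (61.2542, 41) (14.1423, 41)]  |A|=523.5276
6. canonical 5-gon: [(22.0762, 28.5201) (40.839, 23.9309) (59.9363, 37.6865) (61.2542, 41) (14.1423, 41)]
7. shoelace: 523.5276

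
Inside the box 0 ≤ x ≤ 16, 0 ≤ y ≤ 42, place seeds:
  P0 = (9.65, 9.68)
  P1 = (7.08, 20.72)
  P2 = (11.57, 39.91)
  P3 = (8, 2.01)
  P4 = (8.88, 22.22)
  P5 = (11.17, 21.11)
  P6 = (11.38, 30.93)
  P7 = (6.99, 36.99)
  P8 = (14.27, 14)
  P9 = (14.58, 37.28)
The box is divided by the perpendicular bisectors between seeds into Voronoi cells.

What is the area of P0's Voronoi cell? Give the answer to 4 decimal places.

1. box [0,16]×[0,42]: [(0, 0) (16, 0) (16, 42) (0, 42)]
2. ⊥bis P0·P1 via (8.365,15.2): [(0, 13.2527) (0, 0) (16, 0) (16, 16.9774)]  |A|=241.8405
3. ⊥bis P0·P2 via (10.61,24.795): [(0, 13.2527) (0, 0) (16, 0) (16, 16.9774)]  |A|=241.8405
4. ⊥bis P0·P3 via (8.825,5.845): [(0, 13.2527) (0, 7.7435) (16, 4.3015) (16, 16.9774)]  |A|=145.4809
5. ⊥bis P0·P4 via (9.265,15.95): [(12.4186, 16.1436) (0, 13.2527) (0, 7.7435) (16, 4.3015) (16, 16.3636)]  |A|=144.3818
6. ⊥bis P0·P5 via (10.41,15.395): [(9.6416, 15.4972) (0, 13.2527) (0, 7.7435) (16, 4.3015) (16, 14.6516)]  |A|=138.0869
7. ⊥bis P0·P6 via (10.515,20.305): [(9.6416, 15.4972) (0, 13.2527) (0, 7.7435) (16, 4.3015) (16, 14.6516)]  |A|=138.0869
8. ⊥bis P0·P7 via (8.32,23.335): [(9.6416, 15.4972) (0, 13.2527) (0, 7.7435) (16, 4.3015) (16, 14.6516)]  |A|=138.0869
9. ⊥bis P0·P8 via (11.96,11.84): [(8.7372, 15.2866) (0, 13.2527) (0, 7.7435) (16, 4.3015) (16, 7.5194)]  |A|=111.1353
10. ⊥bis P0·P9 via (12.115,23.48): [(8.7372, 15.2866) (0, 13.2527) (0, 7.7435) (16, 4.3015) (16, 7.5194)]  |A|=111.1353
11. canonical 5-gon: [(8.7372, 15.2866) (0, 13.2527) (0, 7.7435) (16, 4.3015) (16, 7.5194)]
12. shoelace: 111.1353

Area of P0's cell: 111.1353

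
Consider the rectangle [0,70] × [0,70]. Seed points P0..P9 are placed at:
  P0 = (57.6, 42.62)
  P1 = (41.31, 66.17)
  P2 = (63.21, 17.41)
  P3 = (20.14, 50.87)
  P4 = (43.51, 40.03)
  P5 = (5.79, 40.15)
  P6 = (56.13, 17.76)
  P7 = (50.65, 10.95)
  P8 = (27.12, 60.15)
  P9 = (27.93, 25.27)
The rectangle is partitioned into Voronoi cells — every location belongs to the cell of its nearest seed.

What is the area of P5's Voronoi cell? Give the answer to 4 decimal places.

Area of P5's cell: 539.8145

1. box [0,70]×[0,70]: [(0, 0) (70, 0) (70, 70) (0, 70)]
2. ⊥bis P5·P0 via (31.695,41.385): [(0, 0) (33.668, 0) (30.3308, 70) (0, 70)]  |A|=2239.958
3. ⊥bis P5·P1 via (23.55,53.16): [(0, 0) (33.668, 0) (31.6615, 42.0869) (11.2139, 70) (0, 70)]  |A|=1973.1526
4. ⊥bis P5·P2 via (34.5,28.78): [(0, 0) (23.1023, 0) (32.5328, 23.8126) (31.6615, 42.0869) (11.2139, 70) (0, 70)]  |A|=1847.3542
5. ⊥bis P5·P3 via (12.965,45.51): [(0, 62.8652) (0, 0) (23.1023, 0) (31.369, 20.874)]  |A|=1227.1284
6. ⊥bis P5·P4 via (24.65,40.09): [(24.6176, 29.9116) (0, 62.8652) (0, 0) (23.1023, 0) (24.534, 3.6151)]  |A|=1137.9815
7. ⊥bis P5·P6 via (30.96,28.955): [(24.5689, 14.5856) (24.6176, 29.9116) (0, 62.8652) (0, 0) (18.0815, 0)]  |A|=1093.5759
8. ⊥bis P5·P7 via (28.22,25.55): [(24.586, 19.9671) (24.6176, 29.9116) (0, 62.8652) (0, 0) (11.5891, 0)]  |A|=1011.4285
9. ⊥bis P5·P8 via (16.455,50.15): [(24.586, 19.9671) (24.6176, 29.9116) (0, 62.8652) (0, 0) (11.5891, 0)]  |A|=1011.4285
10. ⊥bis P5·P9 via (16.86,32.71): [(19.5439, 36.7034) (0, 62.8652) (0, 7.624)]  |A|=539.8145
11. canonical 3-gon: [(19.5439, 36.7034) (0, 62.8652) (0, 7.624)]
12. shoelace: 539.8145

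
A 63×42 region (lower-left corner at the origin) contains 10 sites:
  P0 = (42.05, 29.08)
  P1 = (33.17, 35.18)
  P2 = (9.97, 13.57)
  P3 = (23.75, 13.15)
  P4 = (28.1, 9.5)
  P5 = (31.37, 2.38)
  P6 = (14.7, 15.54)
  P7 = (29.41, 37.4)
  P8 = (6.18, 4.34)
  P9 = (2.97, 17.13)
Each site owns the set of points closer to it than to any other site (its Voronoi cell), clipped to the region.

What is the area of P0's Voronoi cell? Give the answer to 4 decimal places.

1. box [0,63]×[0,42]: [(0, 0) (63, 0) (63, 42) (0, 42)]
2. ⊥bis P0·P1 via (37.61,32.13): [(15.5387, 0) (63, 0) (63, 42) (44.3901, 42)]  |A|=1387.4955
3. ⊥bis P0·P2 via (26.01,21.325): [(27.7357, 17.7556) (36.3202, 0) (63, 0) (63, 42) (44.3901, 42)]  |A|=1203.0015
4. ⊥bis P0·P3 via (32.9,21.115): [(31.3034, 22.9492) (51.2804, 0) (63, 0) (63, 42) (44.3901, 42)]  |A|=977.3739
5. ⊥bis P0·P4 via (35.075,19.29): [(31.3034, 22.9492) (33.5312, 20.3899) (62.1501, 0) (63, 0) (63, 42) (44.3901, 42)]  |A|=866.5578
6. ⊥bis P0·P5 via (36.71,15.73): [(31.3034, 22.9492) (33.5312, 20.3899) (44.3753, 12.6639) (63, 5.214) (63, 42) (44.3901, 42)]  |A|=812.622
7. ⊥bis P0·P6 via (28.375,22.31): [(31.3034, 22.9492) (33.5312, 20.3899) (44.3753, 12.6639) (63, 5.214) (63, 42) (44.3901, 42)]  |A|=812.622
8. ⊥bis P0·P7 via (35.73,33.24): [(31.3034, 22.9492) (33.5312, 20.3899) (44.3753, 12.6639) (63, 5.214) (63, 42) (44.3901, 42)]  |A|=812.622
9. ⊥bis P0·P8 via (24.115,16.71): [(31.3034, 22.9492) (33.5312, 20.3899) (44.3753, 12.6639) (63, 5.214) (63, 42) (44.3901, 42)]  |A|=812.622
10. ⊥bis P0·P9 via (22.51,23.105): [(31.3034, 22.9492) (33.5312, 20.3899) (44.3753, 12.6639) (63, 5.214) (63, 42) (44.3901, 42)]  |A|=812.622
11. canonical 6-gon: [(31.3034, 22.9492) (33.5312, 20.3899) (44.3753, 12.6639) (63, 5.214) (63, 42) (44.3901, 42)]
12. shoelace: 812.622

Area of P0's cell: 812.6220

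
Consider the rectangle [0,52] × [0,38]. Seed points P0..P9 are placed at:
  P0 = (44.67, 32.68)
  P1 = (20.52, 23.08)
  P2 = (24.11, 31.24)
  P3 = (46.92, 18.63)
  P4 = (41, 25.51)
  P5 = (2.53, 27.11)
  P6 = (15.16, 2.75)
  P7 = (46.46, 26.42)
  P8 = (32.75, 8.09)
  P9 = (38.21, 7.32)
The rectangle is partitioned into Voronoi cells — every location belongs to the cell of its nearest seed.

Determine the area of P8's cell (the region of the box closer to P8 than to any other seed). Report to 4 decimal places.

Area of P8's cell: 202.9313

1. box [0,52]×[0,38]: [(0, 0) (52, 0) (52, 38) (0, 38)]
2. ⊥bis P8·P0 via (38.71,20.385): [(0, 0) (52, 0) (52, 13.9427) (2.3717, 38) (0, 38)]  |A|=1379.0376
3. ⊥bis P8·P1 via (26.635,15.585): [(7.5329, 0) (52, 0) (52, 13.9427) (34.8259, 22.2678)]  |A|=614.8188
4. ⊥bis P8·P2 via (28.43,19.665): [(34.3386, 21.8702) (7.5329, 0) (52, 0) (52, 13.9427) (35.0774, 22.1459)]  |A|=614.7391
5. ⊥bis P8·P3 via (39.835,13.36): [(33.8198, 21.4469) (7.5329, 0) (49.7725, 0)]  |A|=452.9545
6. ⊥bis P8·P4 via (36.875,16.8): [(37.4945, 16.5066) (31.3382, 19.4222) (7.5329, 0) (49.7725, 0)]  |A|=443.1045
7. ⊥bis P8·P5 via (17.64,17.6): [(37.4945, 16.5066) (31.3382, 19.4222) (7.5329, 0) (49.7725, 0)]  |A|=443.1045
8. ⊥bis P8·P6 via (23.955,5.42): [(37.4945, 16.5066) (31.3382, 19.4222) (22.0137, 11.8146) (25.6004, 0) (49.7725, 0)]  |A|=336.3741
9. ⊥bis P8·P7 via (39.605,17.255): [(37.4945, 16.5066) (31.3382, 19.4222) (22.0137, 11.8146) (25.6004, 0) (49.7725, 0)]  |A|=336.3741
10. ⊥bis P8·P9 via (35.48,7.705): [(36.7697, 16.8499) (31.3382, 19.4222) (22.0137, 11.8146) (25.6004, 0) (34.3934, 0)]  |A|=202.9313
11. canonical 5-gon: [(36.7697, 16.8499) (31.3382, 19.4222) (22.0137, 11.8146) (25.6004, 0) (34.3934, 0)]
12. shoelace: 202.9313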